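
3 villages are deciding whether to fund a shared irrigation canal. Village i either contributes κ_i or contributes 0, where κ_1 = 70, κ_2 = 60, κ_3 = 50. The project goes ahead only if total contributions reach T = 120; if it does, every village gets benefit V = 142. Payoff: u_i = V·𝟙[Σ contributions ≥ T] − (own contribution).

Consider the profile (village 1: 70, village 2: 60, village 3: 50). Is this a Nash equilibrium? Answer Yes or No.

Total = 180 ≥ 120: provided.
Village 1 (pledges 70, payoff 72): dropping to 0 → total 110, payoff 0. No gain.
Village 2 (pledges 60, payoff 82): dropping to 0 → total 120, payoff 142. Profitable deviation.

No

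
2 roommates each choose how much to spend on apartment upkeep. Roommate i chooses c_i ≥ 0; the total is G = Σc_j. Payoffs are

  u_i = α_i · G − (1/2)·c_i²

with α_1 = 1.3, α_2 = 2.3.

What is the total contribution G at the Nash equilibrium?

Roommate i's FOC: ∂u_i/∂c_i = α_i − c_i = 0, so c_i* = α_i.
NE contributions = (1.3, 2.3); G = 3.6.

3.6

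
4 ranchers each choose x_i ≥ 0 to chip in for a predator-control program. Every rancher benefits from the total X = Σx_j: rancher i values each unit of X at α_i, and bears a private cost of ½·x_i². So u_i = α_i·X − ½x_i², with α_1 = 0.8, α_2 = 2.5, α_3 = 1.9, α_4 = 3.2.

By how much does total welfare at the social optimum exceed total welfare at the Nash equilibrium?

Rancher i's FOC: ∂u_i/∂x_i = α_i − x_i = 0, so x_i* = α_i.
NE contributions = (0.8, 2.5, 1.9, 3.2); X = 8.4.
W^NE = (Σα)·X − ½Σα_i² = 8.4² − ½·20.74 = 60.19.
Planner sets x_i = Σα_j = 8.4 for every i, so X^SO = 4·8.4 = 33.6.
W^SO = (Σα)·X^SO − ½·4·(Σα)² = (4/2)·8.4² = 141.12.
Deadweight loss = W^SO − W^NE = 80.93.

80.93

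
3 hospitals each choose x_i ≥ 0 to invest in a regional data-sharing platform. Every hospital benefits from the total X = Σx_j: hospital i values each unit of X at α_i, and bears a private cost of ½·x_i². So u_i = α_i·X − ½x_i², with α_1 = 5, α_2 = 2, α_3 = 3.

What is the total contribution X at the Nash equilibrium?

Hospital i's FOC: ∂u_i/∂x_i = α_i − x_i = 0, so x_i* = α_i.
NE contributions = (5, 2, 3); X = 10.

10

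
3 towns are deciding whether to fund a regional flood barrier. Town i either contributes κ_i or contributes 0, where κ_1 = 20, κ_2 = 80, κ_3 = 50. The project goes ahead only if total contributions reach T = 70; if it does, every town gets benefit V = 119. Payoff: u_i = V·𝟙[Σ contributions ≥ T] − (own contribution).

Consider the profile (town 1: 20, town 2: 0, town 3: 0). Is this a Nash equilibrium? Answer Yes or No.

Total = 20 < 70: not provided.
Town 1 (pledges 20, payoff -20): dropping to 0 → total 0, payoff 0. Profitable deviation.

No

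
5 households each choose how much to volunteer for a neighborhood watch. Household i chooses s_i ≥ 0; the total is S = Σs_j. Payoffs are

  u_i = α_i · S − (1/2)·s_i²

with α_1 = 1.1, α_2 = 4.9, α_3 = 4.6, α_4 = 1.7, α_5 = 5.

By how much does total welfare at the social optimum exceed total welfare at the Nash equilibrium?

486.07

Household i's FOC: ∂u_i/∂s_i = α_i − s_i = 0, so s_i* = α_i.
NE contributions = (1.1, 4.9, 4.6, 1.7, 5); S = 17.3.
W^NE = (Σα)·S − ½Σα_i² = 17.3² − ½·74.27 = 262.155.
Planner sets s_i = Σα_j = 17.3 for every i, so S^SO = 5·17.3 = 86.5.
W^SO = (Σα)·S^SO − ½·5·(Σα)² = (5/2)·17.3² = 748.225.
Deadweight loss = W^SO − W^NE = 486.07.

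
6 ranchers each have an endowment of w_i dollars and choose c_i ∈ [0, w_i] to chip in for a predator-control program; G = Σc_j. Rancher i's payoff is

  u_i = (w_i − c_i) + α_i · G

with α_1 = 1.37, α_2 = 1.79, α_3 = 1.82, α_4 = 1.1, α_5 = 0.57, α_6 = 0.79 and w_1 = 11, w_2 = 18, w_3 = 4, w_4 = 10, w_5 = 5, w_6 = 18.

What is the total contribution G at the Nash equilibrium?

∂u_i/∂c_i = α_i − 1, so rancher i contributes w_i if α_i > 1, else 0.
α_i > 1 for i ∈ {1, 2, 3, 4}; NE contributions (11, 18, 4, 10, 0, 0), G = 43.

43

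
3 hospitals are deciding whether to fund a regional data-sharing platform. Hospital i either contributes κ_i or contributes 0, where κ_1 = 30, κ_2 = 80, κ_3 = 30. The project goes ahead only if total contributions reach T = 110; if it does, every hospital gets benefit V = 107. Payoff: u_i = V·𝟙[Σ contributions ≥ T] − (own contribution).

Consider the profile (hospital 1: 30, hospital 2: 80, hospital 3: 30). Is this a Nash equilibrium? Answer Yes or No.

Total = 140 ≥ 110: provided.
Hospital 1 (pledges 30, payoff 77): dropping to 0 → total 110, payoff 107. Profitable deviation.

No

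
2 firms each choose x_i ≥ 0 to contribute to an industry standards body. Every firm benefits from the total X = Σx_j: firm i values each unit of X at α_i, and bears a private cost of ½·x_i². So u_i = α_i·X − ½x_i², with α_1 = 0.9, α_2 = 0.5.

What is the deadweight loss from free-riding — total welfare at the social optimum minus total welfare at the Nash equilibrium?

Firm i's FOC: ∂u_i/∂x_i = α_i − x_i = 0, so x_i* = α_i.
NE contributions = (0.9, 0.5); X = 1.4.
W^NE = (Σα)·X − ½Σα_i² = 1.4² − ½·1.06 = 1.43.
Planner sets x_i = Σα_j = 1.4 for every i, so X^SO = 2·1.4 = 2.8.
W^SO = (Σα)·X^SO − ½·2·(Σα)² = (2/2)·1.4² = 1.96.
Deadweight loss = W^SO − W^NE = 0.53.

0.53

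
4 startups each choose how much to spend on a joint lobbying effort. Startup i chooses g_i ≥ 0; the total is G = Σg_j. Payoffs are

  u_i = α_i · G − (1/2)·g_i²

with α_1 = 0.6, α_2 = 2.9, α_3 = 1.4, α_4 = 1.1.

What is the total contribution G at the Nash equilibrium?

Startup i's FOC: ∂u_i/∂g_i = α_i − g_i = 0, so g_i* = α_i.
NE contributions = (0.6, 2.9, 1.4, 1.1); G = 6.

6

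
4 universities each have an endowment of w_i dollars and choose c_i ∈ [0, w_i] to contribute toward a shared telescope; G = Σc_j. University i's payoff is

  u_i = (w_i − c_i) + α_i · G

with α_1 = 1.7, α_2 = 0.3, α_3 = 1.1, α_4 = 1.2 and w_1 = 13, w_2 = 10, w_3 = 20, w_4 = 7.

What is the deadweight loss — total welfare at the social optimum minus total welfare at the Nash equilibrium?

∂u_i/∂c_i = α_i − 1, so university i contributes w_i if α_i > 1, else 0.
α_i > 1 for i ∈ {1, 3, 4}; NE contributions (13, 0, 20, 7), G = 40.
W^NE = Σw_i − G^NE + (Σα_i)·G^NE = 50 + 3.3·40 = 182.
Planner: ∂(Σu_j)/∂c_i = Σα_j − 1 = 3.3 > 0, so everyone contributes w_i; G^SO = 50, W^SO = 50 + 3.3·50 = 215.
Deadweight loss = 33.

33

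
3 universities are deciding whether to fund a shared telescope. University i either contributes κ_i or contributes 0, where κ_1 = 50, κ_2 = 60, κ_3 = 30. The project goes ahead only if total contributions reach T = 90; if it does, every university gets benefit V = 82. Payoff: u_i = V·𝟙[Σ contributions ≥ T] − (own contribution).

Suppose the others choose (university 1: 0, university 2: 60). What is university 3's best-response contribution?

30

Others' total = 60. Contributing 30 brings total to 90 ≥ 90: gain V − κ_3 = 52.
Best response: 30.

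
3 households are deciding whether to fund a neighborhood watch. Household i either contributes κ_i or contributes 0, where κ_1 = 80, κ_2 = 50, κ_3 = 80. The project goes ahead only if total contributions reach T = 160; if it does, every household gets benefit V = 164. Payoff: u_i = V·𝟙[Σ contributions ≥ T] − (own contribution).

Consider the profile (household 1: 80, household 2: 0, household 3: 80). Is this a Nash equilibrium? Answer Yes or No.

Yes

Total = 160 ≥ 160: provided.
Household 1 (pledges 80, payoff 84): dropping to 0 → total 80, payoff 0. No gain.
Household 2 (pledges 0, payoff 164): pledging 50 → total 210, payoff 114. No gain.
Household 3 (pledges 80, payoff 84): dropping to 0 → total 80, payoff 0. No gain.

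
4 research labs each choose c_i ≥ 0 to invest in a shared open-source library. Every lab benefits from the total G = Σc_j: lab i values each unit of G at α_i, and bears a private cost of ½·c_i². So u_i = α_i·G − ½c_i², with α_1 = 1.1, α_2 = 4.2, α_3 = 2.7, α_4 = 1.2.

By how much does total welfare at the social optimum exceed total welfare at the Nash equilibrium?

Lab i's FOC: ∂u_i/∂c_i = α_i − c_i = 0, so c_i* = α_i.
NE contributions = (1.1, 4.2, 2.7, 1.2); G = 9.2.
W^NE = (Σα)·G − ½Σα_i² = 9.2² − ½·27.58 = 70.85.
Planner sets c_i = Σα_j = 9.2 for every i, so G^SO = 4·9.2 = 36.8.
W^SO = (Σα)·G^SO − ½·4·(Σα)² = (4/2)·9.2² = 169.28.
Deadweight loss = W^SO − W^NE = 98.43.

98.43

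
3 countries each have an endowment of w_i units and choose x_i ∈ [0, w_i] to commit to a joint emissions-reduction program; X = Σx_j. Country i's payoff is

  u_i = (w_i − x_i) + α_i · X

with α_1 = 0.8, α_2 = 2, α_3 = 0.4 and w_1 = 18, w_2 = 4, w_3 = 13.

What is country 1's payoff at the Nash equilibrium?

21.2

∂u_i/∂x_i = α_i − 1, so country i contributes w_i if α_i > 1, else 0.
α_i > 1 for i ∈ {2}; NE contributions (0, 4, 0), X = 4.
u_1 = (18 − 0) + 0.8·4 = 21.2.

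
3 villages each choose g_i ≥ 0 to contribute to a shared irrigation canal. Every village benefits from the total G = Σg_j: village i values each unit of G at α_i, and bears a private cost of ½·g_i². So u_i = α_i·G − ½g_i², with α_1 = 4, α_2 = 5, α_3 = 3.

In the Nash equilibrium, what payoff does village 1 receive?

Village i's FOC: ∂u_i/∂g_i = α_i − g_i = 0, so g_i* = α_i.
NE contributions = (4, 5, 3); G = 12.
u_1 = α_1·G − ½·(g_1)² = 4·12 − ½·4² = 40.

40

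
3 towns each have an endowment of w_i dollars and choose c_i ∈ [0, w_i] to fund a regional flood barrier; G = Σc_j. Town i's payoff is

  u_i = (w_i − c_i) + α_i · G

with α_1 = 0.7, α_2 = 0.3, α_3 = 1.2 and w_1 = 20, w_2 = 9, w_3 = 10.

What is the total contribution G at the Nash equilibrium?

10

∂u_i/∂c_i = α_i − 1, so town i contributes w_i if α_i > 1, else 0.
α_i > 1 for i ∈ {3}; NE contributions (0, 0, 10), G = 10.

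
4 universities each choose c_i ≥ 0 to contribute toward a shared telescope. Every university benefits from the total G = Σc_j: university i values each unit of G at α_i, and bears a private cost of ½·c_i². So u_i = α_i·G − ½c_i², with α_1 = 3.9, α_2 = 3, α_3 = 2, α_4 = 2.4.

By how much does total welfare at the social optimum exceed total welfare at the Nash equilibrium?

University i's FOC: ∂u_i/∂c_i = α_i − c_i = 0, so c_i* = α_i.
NE contributions = (3.9, 3, 2, 2.4); G = 11.3.
W^NE = (Σα)·G − ½Σα_i² = 11.3² − ½·33.97 = 110.705.
Planner sets c_i = Σα_j = 11.3 for every i, so G^SO = 4·11.3 = 45.2.
W^SO = (Σα)·G^SO − ½·4·(Σα)² = (4/2)·11.3² = 255.38.
Deadweight loss = W^SO − W^NE = 144.675.

144.675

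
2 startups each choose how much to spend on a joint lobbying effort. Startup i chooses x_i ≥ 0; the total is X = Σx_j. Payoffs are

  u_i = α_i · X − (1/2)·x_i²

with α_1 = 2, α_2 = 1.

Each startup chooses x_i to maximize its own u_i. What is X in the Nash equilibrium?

Startup i's FOC: ∂u_i/∂x_i = α_i − x_i = 0, so x_i* = α_i.
NE contributions = (2, 1); X = 3.

3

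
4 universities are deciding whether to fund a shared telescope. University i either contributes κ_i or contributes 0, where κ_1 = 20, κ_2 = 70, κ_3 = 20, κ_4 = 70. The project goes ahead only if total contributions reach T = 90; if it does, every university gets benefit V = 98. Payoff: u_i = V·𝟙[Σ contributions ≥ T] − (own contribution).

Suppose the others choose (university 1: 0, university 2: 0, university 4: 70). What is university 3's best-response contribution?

20

Others' total = 70. Contributing 20 brings total to 90 ≥ 90: gain V − κ_3 = 78.
Best response: 20.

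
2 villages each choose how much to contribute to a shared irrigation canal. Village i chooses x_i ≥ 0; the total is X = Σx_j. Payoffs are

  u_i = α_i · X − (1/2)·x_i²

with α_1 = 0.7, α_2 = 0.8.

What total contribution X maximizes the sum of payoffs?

3

Planner FOC: ∂(Σu_j)/∂x_i = (Σα_j) − x_i = 0, so x_i^SO = Σα_j = 1.5 for every i; X^SO = 3.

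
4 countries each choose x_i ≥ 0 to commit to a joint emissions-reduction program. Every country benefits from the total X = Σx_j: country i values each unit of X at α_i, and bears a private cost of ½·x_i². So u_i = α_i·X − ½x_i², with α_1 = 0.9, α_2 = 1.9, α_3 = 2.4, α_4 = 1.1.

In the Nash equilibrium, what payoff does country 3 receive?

Country i's FOC: ∂u_i/∂x_i = α_i − x_i = 0, so x_i* = α_i.
NE contributions = (0.9, 1.9, 2.4, 1.1); X = 6.3.
u_3 = α_3·X − ½·(x_3)² = 2.4·6.3 − ½·2.4² = 12.24.

12.24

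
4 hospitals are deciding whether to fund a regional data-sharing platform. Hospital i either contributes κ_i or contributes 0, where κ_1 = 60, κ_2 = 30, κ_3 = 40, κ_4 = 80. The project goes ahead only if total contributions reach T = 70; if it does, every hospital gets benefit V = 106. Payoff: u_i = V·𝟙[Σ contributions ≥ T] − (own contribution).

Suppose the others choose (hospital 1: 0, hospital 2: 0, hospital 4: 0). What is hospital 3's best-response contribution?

Others' total = 0. Even contributing 40 gives 40 < 70: no benefit either way.
Best response: 0.

0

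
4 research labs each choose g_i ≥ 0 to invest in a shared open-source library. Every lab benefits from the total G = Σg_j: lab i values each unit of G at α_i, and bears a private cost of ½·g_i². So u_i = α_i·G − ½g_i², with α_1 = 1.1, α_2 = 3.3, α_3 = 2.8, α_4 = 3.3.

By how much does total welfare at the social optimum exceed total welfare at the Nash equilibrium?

Lab i's FOC: ∂u_i/∂g_i = α_i − g_i = 0, so g_i* = α_i.
NE contributions = (1.1, 3.3, 2.8, 3.3); G = 10.5.
W^NE = (Σα)·G − ½Σα_i² = 10.5² − ½·30.83 = 94.835.
Planner sets g_i = Σα_j = 10.5 for every i, so G^SO = 4·10.5 = 42.
W^SO = (Σα)·G^SO − ½·4·(Σα)² = (4/2)·10.5² = 220.5.
Deadweight loss = W^SO − W^NE = 125.665.

125.665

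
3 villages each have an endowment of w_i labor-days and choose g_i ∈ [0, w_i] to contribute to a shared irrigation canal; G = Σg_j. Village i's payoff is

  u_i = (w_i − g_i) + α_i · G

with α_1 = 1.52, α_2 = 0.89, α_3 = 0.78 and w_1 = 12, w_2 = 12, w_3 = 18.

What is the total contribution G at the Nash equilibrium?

12

∂u_i/∂g_i = α_i − 1, so village i contributes w_i if α_i > 1, else 0.
α_i > 1 for i ∈ {1}; NE contributions (12, 0, 0), G = 12.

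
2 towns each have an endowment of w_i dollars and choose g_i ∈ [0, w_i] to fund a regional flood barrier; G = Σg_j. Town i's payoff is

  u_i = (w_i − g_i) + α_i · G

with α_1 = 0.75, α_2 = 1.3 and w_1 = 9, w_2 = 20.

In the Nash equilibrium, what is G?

∂u_i/∂g_i = α_i − 1, so town i contributes w_i if α_i > 1, else 0.
α_i > 1 for i ∈ {2}; NE contributions (0, 20), G = 20.

20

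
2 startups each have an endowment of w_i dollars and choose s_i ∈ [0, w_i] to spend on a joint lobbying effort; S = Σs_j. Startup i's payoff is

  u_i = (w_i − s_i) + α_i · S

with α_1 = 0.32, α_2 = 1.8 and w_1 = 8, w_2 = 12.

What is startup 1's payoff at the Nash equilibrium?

∂u_i/∂s_i = α_i − 1, so startup i contributes w_i if α_i > 1, else 0.
α_i > 1 for i ∈ {2}; NE contributions (0, 12), S = 12.
u_1 = (8 − 0) + 0.32·12 = 11.84.

11.84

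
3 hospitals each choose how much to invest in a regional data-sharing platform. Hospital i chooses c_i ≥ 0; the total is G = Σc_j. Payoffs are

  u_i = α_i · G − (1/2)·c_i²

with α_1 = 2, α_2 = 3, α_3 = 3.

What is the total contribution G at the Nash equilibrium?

Hospital i's FOC: ∂u_i/∂c_i = α_i − c_i = 0, so c_i* = α_i.
NE contributions = (2, 3, 3); G = 8.

8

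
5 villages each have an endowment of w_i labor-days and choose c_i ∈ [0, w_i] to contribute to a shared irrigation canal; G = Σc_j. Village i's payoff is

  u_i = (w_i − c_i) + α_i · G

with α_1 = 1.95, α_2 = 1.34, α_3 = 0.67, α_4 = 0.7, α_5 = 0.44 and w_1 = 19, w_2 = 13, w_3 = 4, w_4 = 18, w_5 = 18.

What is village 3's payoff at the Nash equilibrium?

∂u_i/∂c_i = α_i − 1, so village i contributes w_i if α_i > 1, else 0.
α_i > 1 for i ∈ {1, 2}; NE contributions (19, 13, 0, 0, 0), G = 32.
u_3 = (4 − 0) + 0.67·32 = 25.44.

25.44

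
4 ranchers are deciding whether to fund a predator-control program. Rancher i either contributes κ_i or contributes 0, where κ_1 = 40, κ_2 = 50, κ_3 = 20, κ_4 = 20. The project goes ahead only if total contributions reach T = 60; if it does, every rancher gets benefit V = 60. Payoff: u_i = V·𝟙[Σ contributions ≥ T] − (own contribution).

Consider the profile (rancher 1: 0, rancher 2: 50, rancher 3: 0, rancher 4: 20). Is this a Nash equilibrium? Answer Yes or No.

Total = 70 ≥ 60: provided.
Rancher 1 (pledges 0, payoff 60): pledging 40 → total 110, payoff 20. No gain.
Rancher 2 (pledges 50, payoff 10): dropping to 0 → total 20, payoff 0. No gain.
Rancher 3 (pledges 0, payoff 60): pledging 20 → total 90, payoff 40. No gain.
Rancher 4 (pledges 20, payoff 40): dropping to 0 → total 50, payoff 0. No gain.

Yes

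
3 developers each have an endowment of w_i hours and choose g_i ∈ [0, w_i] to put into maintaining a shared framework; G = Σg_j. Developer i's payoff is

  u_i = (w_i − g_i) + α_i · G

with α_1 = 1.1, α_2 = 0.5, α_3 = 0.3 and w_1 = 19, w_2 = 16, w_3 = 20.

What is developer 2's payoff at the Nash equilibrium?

∂u_i/∂g_i = α_i − 1, so developer i contributes w_i if α_i > 1, else 0.
α_i > 1 for i ∈ {1}; NE contributions (19, 0, 0), G = 19.
u_2 = (16 − 0) + 0.5·19 = 25.5.

25.5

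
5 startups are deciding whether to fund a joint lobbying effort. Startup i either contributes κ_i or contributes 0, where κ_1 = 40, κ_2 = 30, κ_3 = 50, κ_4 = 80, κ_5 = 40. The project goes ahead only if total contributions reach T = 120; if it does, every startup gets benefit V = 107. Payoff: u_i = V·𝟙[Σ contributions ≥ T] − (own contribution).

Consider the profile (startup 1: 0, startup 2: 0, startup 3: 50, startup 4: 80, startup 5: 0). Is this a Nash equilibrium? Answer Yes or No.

Yes

Total = 130 ≥ 120: provided.
Startup 1 (pledges 0, payoff 107): pledging 40 → total 170, payoff 67. No gain.
Startup 2 (pledges 0, payoff 107): pledging 30 → total 160, payoff 77. No gain.
Startup 3 (pledges 50, payoff 57): dropping to 0 → total 80, payoff 0. No gain.
Startup 4 (pledges 80, payoff 27): dropping to 0 → total 50, payoff 0. No gain.
Startup 5 (pledges 0, payoff 107): pledging 40 → total 170, payoff 67. No gain.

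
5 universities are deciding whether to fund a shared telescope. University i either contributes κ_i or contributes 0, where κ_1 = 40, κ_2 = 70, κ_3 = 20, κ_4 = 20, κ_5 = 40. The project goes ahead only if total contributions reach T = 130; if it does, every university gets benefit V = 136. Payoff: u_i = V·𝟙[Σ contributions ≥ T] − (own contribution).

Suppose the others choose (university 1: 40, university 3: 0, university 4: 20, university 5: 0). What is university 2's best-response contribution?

70

Others' total = 60. Contributing 70 brings total to 130 ≥ 130: gain V − κ_2 = 66.
Best response: 70.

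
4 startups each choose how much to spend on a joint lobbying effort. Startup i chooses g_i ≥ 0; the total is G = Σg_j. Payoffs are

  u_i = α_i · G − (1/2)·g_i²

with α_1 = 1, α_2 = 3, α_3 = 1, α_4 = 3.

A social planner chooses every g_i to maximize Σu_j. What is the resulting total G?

32

Planner FOC: ∂(Σu_j)/∂g_i = (Σα_j) − g_i = 0, so g_i^SO = Σα_j = 8 for every i; G^SO = 32.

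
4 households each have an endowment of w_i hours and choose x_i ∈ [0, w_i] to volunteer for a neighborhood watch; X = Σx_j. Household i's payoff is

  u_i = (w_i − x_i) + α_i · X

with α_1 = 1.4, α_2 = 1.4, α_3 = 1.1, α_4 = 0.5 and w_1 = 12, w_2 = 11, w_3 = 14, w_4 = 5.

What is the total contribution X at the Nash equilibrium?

37

∂u_i/∂x_i = α_i − 1, so household i contributes w_i if α_i > 1, else 0.
α_i > 1 for i ∈ {1, 2, 3}; NE contributions (12, 11, 14, 0), X = 37.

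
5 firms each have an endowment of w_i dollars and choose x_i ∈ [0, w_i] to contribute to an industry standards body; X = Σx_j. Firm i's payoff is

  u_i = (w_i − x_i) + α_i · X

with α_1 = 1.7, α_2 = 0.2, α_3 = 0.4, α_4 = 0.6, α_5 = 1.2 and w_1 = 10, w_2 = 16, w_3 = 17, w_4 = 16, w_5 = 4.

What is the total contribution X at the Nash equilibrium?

∂u_i/∂x_i = α_i − 1, so firm i contributes w_i if α_i > 1, else 0.
α_i > 1 for i ∈ {1, 5}; NE contributions (10, 0, 0, 0, 4), X = 14.

14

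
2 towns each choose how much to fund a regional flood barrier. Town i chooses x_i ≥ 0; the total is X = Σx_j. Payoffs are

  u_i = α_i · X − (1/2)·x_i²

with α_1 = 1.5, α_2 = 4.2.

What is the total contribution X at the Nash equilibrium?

Town i's FOC: ∂u_i/∂x_i = α_i − x_i = 0, so x_i* = α_i.
NE contributions = (1.5, 4.2); X = 5.7.

5.7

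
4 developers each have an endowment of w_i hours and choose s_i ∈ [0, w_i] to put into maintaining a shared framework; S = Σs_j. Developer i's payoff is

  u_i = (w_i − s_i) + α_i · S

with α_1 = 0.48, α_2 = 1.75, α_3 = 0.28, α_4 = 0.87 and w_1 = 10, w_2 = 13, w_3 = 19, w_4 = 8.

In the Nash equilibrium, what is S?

13

∂u_i/∂s_i = α_i − 1, so developer i contributes w_i if α_i > 1, else 0.
α_i > 1 for i ∈ {2}; NE contributions (0, 13, 0, 0), S = 13.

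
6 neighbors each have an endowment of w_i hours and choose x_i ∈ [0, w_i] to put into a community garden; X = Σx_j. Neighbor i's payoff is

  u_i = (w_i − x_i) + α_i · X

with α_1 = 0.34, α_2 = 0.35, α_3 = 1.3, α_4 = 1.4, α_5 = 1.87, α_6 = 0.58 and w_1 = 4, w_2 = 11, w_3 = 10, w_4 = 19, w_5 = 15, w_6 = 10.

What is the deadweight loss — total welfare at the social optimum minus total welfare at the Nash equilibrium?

∂u_i/∂x_i = α_i − 1, so neighbor i contributes w_i if α_i > 1, else 0.
α_i > 1 for i ∈ {3, 4, 5}; NE contributions (0, 0, 10, 19, 15, 0), X = 44.
W^NE = Σw_i − X^NE + (Σα_i)·X^NE = 69 + 4.84·44 = 281.96.
Planner: ∂(Σu_j)/∂x_i = Σα_j − 1 = 4.84 > 0, so everyone contributes w_i; X^SO = 69, W^SO = 69 + 4.84·69 = 402.96.
Deadweight loss = 121.

121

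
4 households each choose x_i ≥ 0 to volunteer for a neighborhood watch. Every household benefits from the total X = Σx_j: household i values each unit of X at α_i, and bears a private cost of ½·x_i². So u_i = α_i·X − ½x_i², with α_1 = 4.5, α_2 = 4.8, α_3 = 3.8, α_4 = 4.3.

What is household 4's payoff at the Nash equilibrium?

65.575

Household i's FOC: ∂u_i/∂x_i = α_i − x_i = 0, so x_i* = α_i.
NE contributions = (4.5, 4.8, 3.8, 4.3); X = 17.4.
u_4 = α_4·X − ½·(x_4)² = 4.3·17.4 − ½·4.3² = 65.575.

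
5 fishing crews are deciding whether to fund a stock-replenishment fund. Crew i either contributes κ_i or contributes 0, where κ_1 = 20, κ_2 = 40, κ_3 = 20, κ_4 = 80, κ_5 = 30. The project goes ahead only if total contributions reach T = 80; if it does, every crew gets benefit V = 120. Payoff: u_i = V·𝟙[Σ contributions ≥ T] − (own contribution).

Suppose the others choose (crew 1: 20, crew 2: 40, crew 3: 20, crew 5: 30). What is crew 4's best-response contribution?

Others' total = 110 ≥ 80; contributing adds cost 80 for no extra benefit.
Best response: 0.

0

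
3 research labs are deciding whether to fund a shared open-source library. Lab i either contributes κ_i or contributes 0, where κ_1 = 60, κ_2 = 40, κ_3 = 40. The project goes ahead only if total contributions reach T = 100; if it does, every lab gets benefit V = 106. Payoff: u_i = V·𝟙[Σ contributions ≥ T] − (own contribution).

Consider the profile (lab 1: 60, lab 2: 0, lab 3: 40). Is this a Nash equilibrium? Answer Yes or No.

Yes

Total = 100 ≥ 100: provided.
Lab 1 (pledges 60, payoff 46): dropping to 0 → total 40, payoff 0. No gain.
Lab 2 (pledges 0, payoff 106): pledging 40 → total 140, payoff 66. No gain.
Lab 3 (pledges 40, payoff 66): dropping to 0 → total 60, payoff 0. No gain.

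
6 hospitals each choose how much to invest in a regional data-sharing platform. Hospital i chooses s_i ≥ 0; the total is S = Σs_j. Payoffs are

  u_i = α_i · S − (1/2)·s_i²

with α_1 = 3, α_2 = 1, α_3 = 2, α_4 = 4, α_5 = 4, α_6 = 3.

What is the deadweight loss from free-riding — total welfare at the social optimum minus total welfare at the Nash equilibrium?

605.5

Hospital i's FOC: ∂u_i/∂s_i = α_i − s_i = 0, so s_i* = α_i.
NE contributions = (3, 1, 2, 4, 4, 3); S = 17.
W^NE = (Σα)·S − ½Σα_i² = 17² − ½·55 = 261.5.
Planner sets s_i = Σα_j = 17 for every i, so S^SO = 6·17 = 102.
W^SO = (Σα)·S^SO − ½·6·(Σα)² = (6/2)·17² = 867.
Deadweight loss = W^SO − W^NE = 605.5.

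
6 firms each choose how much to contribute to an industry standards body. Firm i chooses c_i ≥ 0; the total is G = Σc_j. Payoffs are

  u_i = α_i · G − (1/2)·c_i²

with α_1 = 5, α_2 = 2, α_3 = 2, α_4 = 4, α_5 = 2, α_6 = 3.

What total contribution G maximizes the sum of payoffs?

Planner FOC: ∂(Σu_j)/∂c_i = (Σα_j) − c_i = 0, so c_i^SO = Σα_j = 18 for every i; G^SO = 108.

108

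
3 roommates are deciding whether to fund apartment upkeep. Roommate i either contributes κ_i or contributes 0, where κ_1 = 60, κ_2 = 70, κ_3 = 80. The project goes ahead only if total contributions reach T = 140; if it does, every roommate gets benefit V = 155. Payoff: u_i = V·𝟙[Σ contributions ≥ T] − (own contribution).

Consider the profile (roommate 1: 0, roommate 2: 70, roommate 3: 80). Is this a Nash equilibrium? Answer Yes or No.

Total = 150 ≥ 140: provided.
Roommate 1 (pledges 0, payoff 155): pledging 60 → total 210, payoff 95. No gain.
Roommate 2 (pledges 70, payoff 85): dropping to 0 → total 80, payoff 0. No gain.
Roommate 3 (pledges 80, payoff 75): dropping to 0 → total 70, payoff 0. No gain.

Yes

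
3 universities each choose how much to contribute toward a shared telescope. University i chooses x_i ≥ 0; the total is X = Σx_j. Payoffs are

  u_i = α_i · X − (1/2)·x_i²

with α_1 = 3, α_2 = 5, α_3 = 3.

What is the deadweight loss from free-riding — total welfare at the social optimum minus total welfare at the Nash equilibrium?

82

University i's FOC: ∂u_i/∂x_i = α_i − x_i = 0, so x_i* = α_i.
NE contributions = (3, 5, 3); X = 11.
W^NE = (Σα)·X − ½Σα_i² = 11² − ½·43 = 99.5.
Planner sets x_i = Σα_j = 11 for every i, so X^SO = 3·11 = 33.
W^SO = (Σα)·X^SO − ½·3·(Σα)² = (3/2)·11² = 181.5.
Deadweight loss = W^SO − W^NE = 82.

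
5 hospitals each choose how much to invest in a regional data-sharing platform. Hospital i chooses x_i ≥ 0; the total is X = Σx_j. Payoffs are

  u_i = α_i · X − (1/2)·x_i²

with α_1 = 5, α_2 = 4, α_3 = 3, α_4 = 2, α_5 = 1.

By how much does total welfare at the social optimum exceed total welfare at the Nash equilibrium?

Hospital i's FOC: ∂u_i/∂x_i = α_i − x_i = 0, so x_i* = α_i.
NE contributions = (5, 4, 3, 2, 1); X = 15.
W^NE = (Σα)·X − ½Σα_i² = 15² − ½·55 = 197.5.
Planner sets x_i = Σα_j = 15 for every i, so X^SO = 5·15 = 75.
W^SO = (Σα)·X^SO − ½·5·(Σα)² = (5/2)·15² = 562.5.
Deadweight loss = W^SO − W^NE = 365.

365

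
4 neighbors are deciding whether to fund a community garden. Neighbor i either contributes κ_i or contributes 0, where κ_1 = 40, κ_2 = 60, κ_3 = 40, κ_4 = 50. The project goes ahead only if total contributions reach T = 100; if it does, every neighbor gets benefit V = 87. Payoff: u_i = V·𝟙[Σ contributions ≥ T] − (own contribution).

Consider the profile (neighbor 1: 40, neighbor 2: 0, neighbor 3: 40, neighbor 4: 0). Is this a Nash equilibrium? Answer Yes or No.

No

Total = 80 < 100: not provided.
Neighbor 1 (pledges 40, payoff -40): dropping to 0 → total 40, payoff 0. Profitable deviation.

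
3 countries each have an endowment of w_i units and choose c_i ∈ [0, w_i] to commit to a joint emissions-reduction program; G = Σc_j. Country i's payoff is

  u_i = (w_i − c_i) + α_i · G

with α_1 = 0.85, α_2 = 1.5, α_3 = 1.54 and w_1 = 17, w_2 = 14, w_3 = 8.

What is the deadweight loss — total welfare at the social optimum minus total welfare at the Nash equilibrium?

49.13

∂u_i/∂c_i = α_i − 1, so country i contributes w_i if α_i > 1, else 0.
α_i > 1 for i ∈ {2, 3}; NE contributions (0, 14, 8), G = 22.
W^NE = Σw_i − G^NE + (Σα_i)·G^NE = 39 + 2.89·22 = 102.58.
Planner: ∂(Σu_j)/∂c_i = Σα_j − 1 = 2.89 > 0, so everyone contributes w_i; G^SO = 39, W^SO = 39 + 2.89·39 = 151.71.
Deadweight loss = 49.13.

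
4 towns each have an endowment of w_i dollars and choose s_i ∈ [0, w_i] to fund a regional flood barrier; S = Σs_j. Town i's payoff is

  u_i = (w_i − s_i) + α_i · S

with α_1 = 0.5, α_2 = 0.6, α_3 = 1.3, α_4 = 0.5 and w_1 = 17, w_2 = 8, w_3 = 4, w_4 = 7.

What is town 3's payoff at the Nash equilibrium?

5.2

∂u_i/∂s_i = α_i − 1, so town i contributes w_i if α_i > 1, else 0.
α_i > 1 for i ∈ {3}; NE contributions (0, 0, 4, 0), S = 4.
u_3 = (4 − 4) + 1.3·4 = 5.2.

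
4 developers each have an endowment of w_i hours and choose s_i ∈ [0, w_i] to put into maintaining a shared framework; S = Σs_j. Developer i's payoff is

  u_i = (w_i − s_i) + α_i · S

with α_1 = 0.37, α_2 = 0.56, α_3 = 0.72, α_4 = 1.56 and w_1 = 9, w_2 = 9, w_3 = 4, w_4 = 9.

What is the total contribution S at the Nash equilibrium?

9

∂u_i/∂s_i = α_i − 1, so developer i contributes w_i if α_i > 1, else 0.
α_i > 1 for i ∈ {4}; NE contributions (0, 0, 0, 9), S = 9.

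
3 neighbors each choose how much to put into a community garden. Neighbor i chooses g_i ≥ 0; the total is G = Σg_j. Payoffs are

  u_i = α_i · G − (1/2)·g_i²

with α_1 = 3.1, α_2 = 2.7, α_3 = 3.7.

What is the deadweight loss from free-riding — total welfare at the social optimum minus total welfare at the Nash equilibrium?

Neighbor i's FOC: ∂u_i/∂g_i = α_i − g_i = 0, so g_i* = α_i.
NE contributions = (3.1, 2.7, 3.7); G = 9.5.
W^NE = (Σα)·G − ½Σα_i² = 9.5² − ½·30.59 = 74.955.
Planner sets g_i = Σα_j = 9.5 for every i, so G^SO = 3·9.5 = 28.5.
W^SO = (Σα)·G^SO − ½·3·(Σα)² = (3/2)·9.5² = 135.375.
Deadweight loss = W^SO − W^NE = 60.42.

60.42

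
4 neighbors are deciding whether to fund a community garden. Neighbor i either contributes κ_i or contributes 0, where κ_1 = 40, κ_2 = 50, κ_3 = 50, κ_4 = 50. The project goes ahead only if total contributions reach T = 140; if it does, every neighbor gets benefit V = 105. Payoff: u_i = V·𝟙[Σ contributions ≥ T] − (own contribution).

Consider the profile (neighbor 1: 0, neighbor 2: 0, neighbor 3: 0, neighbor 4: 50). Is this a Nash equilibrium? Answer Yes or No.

No

Total = 50 < 140: not provided.
Neighbor 1 (pledges 0, payoff 0): pledging 40 → total 90, payoff -40. No gain.
Neighbor 2 (pledges 0, payoff 0): pledging 50 → total 100, payoff -50. No gain.
Neighbor 3 (pledges 0, payoff 0): pledging 50 → total 100, payoff -50. No gain.
Neighbor 4 (pledges 50, payoff -50): dropping to 0 → total 0, payoff 0. Profitable deviation.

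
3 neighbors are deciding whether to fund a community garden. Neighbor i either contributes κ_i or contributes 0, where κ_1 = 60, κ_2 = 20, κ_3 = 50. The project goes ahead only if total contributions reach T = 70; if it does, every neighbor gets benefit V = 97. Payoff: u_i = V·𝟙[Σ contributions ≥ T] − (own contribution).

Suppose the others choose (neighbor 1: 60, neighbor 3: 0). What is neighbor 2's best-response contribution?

20

Others' total = 60. Contributing 20 brings total to 80 ≥ 70: gain V − κ_2 = 77.
Best response: 20.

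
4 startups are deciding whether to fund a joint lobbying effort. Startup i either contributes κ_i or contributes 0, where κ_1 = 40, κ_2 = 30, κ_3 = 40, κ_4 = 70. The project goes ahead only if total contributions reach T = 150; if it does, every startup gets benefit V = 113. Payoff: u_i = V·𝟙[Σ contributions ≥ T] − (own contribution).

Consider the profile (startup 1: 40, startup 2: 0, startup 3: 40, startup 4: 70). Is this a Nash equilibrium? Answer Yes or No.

Total = 150 ≥ 150: provided.
Startup 1 (pledges 40, payoff 73): dropping to 0 → total 110, payoff 0. No gain.
Startup 2 (pledges 0, payoff 113): pledging 30 → total 180, payoff 83. No gain.
Startup 3 (pledges 40, payoff 73): dropping to 0 → total 110, payoff 0. No gain.
Startup 4 (pledges 70, payoff 43): dropping to 0 → total 80, payoff 0. No gain.

Yes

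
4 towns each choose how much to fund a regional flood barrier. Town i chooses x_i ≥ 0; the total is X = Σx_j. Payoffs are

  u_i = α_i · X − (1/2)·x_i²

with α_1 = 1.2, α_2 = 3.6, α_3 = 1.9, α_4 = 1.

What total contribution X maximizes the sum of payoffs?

Planner FOC: ∂(Σu_j)/∂x_i = (Σα_j) − x_i = 0, so x_i^SO = Σα_j = 7.7 for every i; X^SO = 30.8.

30.8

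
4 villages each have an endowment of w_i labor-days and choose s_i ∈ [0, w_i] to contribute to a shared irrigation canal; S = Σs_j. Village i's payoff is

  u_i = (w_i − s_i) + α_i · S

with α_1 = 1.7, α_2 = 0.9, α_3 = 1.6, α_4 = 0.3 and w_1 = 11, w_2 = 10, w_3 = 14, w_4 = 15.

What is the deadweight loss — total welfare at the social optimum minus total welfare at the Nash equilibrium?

∂u_i/∂s_i = α_i − 1, so village i contributes w_i if α_i > 1, else 0.
α_i > 1 for i ∈ {1, 3}; NE contributions (11, 0, 14, 0), S = 25.
W^NE = Σw_i − S^NE + (Σα_i)·S^NE = 50 + 3.5·25 = 137.5.
Planner: ∂(Σu_j)/∂s_i = Σα_j − 1 = 3.5 > 0, so everyone contributes w_i; S^SO = 50, W^SO = 50 + 3.5·50 = 225.
Deadweight loss = 87.5.

87.5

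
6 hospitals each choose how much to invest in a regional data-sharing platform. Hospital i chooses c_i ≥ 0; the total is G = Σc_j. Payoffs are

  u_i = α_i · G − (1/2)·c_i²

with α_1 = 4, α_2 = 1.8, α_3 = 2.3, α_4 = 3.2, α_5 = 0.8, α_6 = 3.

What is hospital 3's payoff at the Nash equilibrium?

Hospital i's FOC: ∂u_i/∂c_i = α_i − c_i = 0, so c_i* = α_i.
NE contributions = (4, 1.8, 2.3, 3.2, 0.8, 3); G = 15.1.
u_3 = α_3·G − ½·(c_3)² = 2.3·15.1 − ½·2.3² = 32.085.

32.085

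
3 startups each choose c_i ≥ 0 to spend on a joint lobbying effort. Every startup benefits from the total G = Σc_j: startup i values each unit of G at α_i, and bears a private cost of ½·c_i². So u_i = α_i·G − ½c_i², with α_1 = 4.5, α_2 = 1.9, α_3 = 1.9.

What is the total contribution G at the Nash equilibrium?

8.3

Startup i's FOC: ∂u_i/∂c_i = α_i − c_i = 0, so c_i* = α_i.
NE contributions = (4.5, 1.9, 1.9); G = 8.3.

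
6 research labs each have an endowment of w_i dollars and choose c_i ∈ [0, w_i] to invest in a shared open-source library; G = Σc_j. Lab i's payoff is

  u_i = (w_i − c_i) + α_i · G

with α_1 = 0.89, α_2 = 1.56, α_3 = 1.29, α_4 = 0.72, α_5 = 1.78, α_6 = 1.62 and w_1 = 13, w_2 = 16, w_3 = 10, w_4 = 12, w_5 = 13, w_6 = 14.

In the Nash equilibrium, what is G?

∂u_i/∂c_i = α_i − 1, so lab i contributes w_i if α_i > 1, else 0.
α_i > 1 for i ∈ {2, 3, 5, 6}; NE contributions (0, 16, 10, 0, 13, 14), G = 53.

53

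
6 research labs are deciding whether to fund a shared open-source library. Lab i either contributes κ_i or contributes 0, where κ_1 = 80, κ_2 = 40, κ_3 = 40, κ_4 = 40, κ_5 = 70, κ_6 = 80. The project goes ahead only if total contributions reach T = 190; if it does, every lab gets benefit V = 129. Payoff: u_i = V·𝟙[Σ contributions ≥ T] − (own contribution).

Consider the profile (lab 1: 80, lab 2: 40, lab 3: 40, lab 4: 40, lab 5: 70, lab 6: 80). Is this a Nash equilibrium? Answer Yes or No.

Total = 350 ≥ 190: provided.
Lab 1 (pledges 80, payoff 49): dropping to 0 → total 270, payoff 129. Profitable deviation.

No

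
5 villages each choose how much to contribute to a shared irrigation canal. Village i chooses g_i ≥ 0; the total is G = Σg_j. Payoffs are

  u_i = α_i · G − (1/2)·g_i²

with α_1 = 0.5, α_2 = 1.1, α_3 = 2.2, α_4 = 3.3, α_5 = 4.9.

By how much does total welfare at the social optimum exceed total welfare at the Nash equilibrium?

Village i's FOC: ∂u_i/∂g_i = α_i − g_i = 0, so g_i* = α_i.
NE contributions = (0.5, 1.1, 2.2, 3.3, 4.9); G = 12.
W^NE = (Σα)·G − ½Σα_i² = 12² − ½·41.2 = 123.4.
Planner sets g_i = Σα_j = 12 for every i, so G^SO = 5·12 = 60.
W^SO = (Σα)·G^SO − ½·5·(Σα)² = (5/2)·12² = 360.
Deadweight loss = W^SO − W^NE = 236.6.

236.6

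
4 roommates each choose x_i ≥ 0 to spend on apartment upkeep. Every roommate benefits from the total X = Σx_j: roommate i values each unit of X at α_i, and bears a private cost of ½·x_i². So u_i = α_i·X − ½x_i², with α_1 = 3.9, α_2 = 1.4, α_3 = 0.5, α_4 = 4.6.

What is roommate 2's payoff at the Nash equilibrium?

Roommate i's FOC: ∂u_i/∂x_i = α_i − x_i = 0, so x_i* = α_i.
NE contributions = (3.9, 1.4, 0.5, 4.6); X = 10.4.
u_2 = α_2·X − ½·(x_2)² = 1.4·10.4 − ½·1.4² = 13.58.

13.58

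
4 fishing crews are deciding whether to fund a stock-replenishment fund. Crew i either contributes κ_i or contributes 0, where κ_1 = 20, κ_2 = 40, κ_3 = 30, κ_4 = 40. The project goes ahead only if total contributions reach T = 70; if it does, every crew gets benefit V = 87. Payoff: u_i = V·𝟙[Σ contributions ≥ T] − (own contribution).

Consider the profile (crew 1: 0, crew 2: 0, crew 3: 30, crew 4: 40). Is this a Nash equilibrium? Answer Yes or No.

Yes

Total = 70 ≥ 70: provided.
Crew 1 (pledges 0, payoff 87): pledging 20 → total 90, payoff 67. No gain.
Crew 2 (pledges 0, payoff 87): pledging 40 → total 110, payoff 47. No gain.
Crew 3 (pledges 30, payoff 57): dropping to 0 → total 40, payoff 0. No gain.
Crew 4 (pledges 40, payoff 47): dropping to 0 → total 30, payoff 0. No gain.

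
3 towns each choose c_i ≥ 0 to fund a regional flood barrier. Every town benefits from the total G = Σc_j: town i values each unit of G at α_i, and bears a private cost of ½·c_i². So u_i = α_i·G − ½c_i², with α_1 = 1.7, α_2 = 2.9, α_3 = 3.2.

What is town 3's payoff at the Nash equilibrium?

Town i's FOC: ∂u_i/∂c_i = α_i − c_i = 0, so c_i* = α_i.
NE contributions = (1.7, 2.9, 3.2); G = 7.8.
u_3 = α_3·G − ½·(c_3)² = 3.2·7.8 − ½·3.2² = 19.84.

19.84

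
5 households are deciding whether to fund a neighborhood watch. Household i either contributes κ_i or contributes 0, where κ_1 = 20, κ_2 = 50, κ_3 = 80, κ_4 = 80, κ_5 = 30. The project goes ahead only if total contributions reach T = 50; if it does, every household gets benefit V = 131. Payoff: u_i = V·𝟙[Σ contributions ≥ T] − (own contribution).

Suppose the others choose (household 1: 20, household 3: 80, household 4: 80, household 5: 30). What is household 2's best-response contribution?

0

Others' total = 210 ≥ 50; contributing adds cost 50 for no extra benefit.
Best response: 0.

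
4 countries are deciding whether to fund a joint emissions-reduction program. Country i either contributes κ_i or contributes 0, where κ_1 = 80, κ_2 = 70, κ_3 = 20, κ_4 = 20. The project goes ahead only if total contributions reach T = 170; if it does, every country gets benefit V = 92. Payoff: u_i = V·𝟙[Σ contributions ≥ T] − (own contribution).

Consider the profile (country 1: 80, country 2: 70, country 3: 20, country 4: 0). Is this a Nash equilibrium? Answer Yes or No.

Total = 170 ≥ 170: provided.
Country 1 (pledges 80, payoff 12): dropping to 0 → total 90, payoff 0. No gain.
Country 2 (pledges 70, payoff 22): dropping to 0 → total 100, payoff 0. No gain.
Country 3 (pledges 20, payoff 72): dropping to 0 → total 150, payoff 0. No gain.
Country 4 (pledges 0, payoff 92): pledging 20 → total 190, payoff 72. No gain.

Yes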